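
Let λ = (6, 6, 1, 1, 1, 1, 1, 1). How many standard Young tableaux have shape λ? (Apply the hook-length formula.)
# SYT of shape (6, 6, 1, 1, 1, 1, 1, 1) = 659736

Hook-length formula: f^λ = n! / Π hook(c), product over all cells c of the Young diagram. For λ = (6, 6, 1, 1, 1, 1, 1, 1), n = 18 boxes. Hook lengths by row (left-to-right, top-to-bottom): [13, 6, 5, 4, 3, 2]; [12, 5, 4, 3, 2, 1]; [6]; [5]; [4]; [3]; [2]; [1]. Product of hooks = 9704448000. So f^λ = 18! / 9704448000 = 6402373705728000 / 9704448000 = 659736.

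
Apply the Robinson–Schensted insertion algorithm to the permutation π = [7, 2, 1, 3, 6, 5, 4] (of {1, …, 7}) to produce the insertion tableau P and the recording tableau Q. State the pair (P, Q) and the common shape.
P = [1, 3, 4] / [2, 5] / [6] / [7];  Q = [1, 4, 5] / [2, 6] / [3] / [7];  common shape = (3, 2, 1, 1)

Row-insert the values π_1, π_2, … into P one at a time, bumping the leftmost entry strictly greater than the inserted value down to the next row. The recording tableau Q records, in position (i, j), the step at which that cell was added to P.
  Insert 7 (step 1): P = [7];  Q = [1]
  Insert 2 (step 2): P = [2] / [7];  Q = [1] / [2]
  Insert 1 (step 3): P = [1] / [2] / [7];  Q = [1] / [2] / [3]
  Insert 3 (step 4): P = [1, 3] / [2] / [7];  Q = [1, 4] / [2] / [3]
  Insert 6 (step 5): P = [1, 3, 6] / [2] / [7];  Q = [1, 4, 5] / [2] / [3]
  Insert 5 (step 6): P = [1, 3, 5] / [2, 6] / [7];  Q = [1, 4, 5] / [2, 6] / [3]
  Insert 4 (step 7): P = [1, 3, 4] / [2, 5] / [6] / [7];  Q = [1, 4, 5] / [2, 6] / [3] / [7]
Final shape: (3, 2, 1, 1).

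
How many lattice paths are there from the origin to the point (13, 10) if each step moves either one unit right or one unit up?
Number of paths = 1144066

A monotone lattice path from (0, 0) to (13, 10) consists of 13 east steps and 10 north steps in some order, so it is determined by which 13 of the 23 steps are east. The count is C(23, 13) = 1144066.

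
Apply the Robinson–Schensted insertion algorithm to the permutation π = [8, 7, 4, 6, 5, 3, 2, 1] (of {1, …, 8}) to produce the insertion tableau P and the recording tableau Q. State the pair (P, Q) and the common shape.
P = [1, 5] / [2] / [3] / [4] / [6] / [7] / [8];  Q = [1, 4] / [2] / [3] / [5] / [6] / [7] / [8];  common shape = (2, 1, 1, 1, 1, 1, 1)

Row-insert the values π_1, π_2, … into P one at a time, bumping the leftmost entry strictly greater than the inserted value down to the next row. The recording tableau Q records, in position (i, j), the step at which that cell was added to P.
  Insert 8 (step 1): P = [8];  Q = [1]
  Insert 7 (step 2): P = [7] / [8];  Q = [1] / [2]
  Insert 4 (step 3): P = [4] / [7] / [8];  Q = [1] / [2] / [3]
  Insert 6 (step 4): P = [4, 6] / [7] / [8];  Q = [1, 4] / [2] / [3]
  Insert 5 (step 5): P = [4, 5] / [6] / [7] / [8];  Q = [1, 4] / [2] / [3] / [5]
  Insert 3 (step 6): P = [3, 5] / [4] / [6] / [7] / [8];  Q = [1, 4] / [2] / [3] / [5] / [6]
  Insert 2 (step 7): P = [2, 5] / [3] / [4] / [6] / [7] / [8];  Q = [1, 4] / [2] / [3] / [5] / [6] / [7]
  Insert 1 (step 8): P = [1, 5] / [2] / [3] / [4] / [6] / [7] / [8];  Q = [1, 4] / [2] / [3] / [5] / [6] / [7] / [8]
Final shape: (2, 1, 1, 1, 1, 1, 1).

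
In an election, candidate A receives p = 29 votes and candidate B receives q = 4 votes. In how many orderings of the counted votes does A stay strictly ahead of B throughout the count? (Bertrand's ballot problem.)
Strict-lead orderings = 31000

Total orderings of the 33 votes with 29 for A: C(33, 29) = 40920. By the Bertrand ballot formula (Cycle Lemma / reflection principle), the number of orderings in which A is strictly ahead of B throughout is (p − q)/(p + q) · C(p + q, p) = (29 − 4)/(29 + 4) · 40920 = 31000.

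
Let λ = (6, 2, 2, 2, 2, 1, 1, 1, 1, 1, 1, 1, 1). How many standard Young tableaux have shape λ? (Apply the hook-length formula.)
# SYT of shape (6, 2, 2, 2, 2, 1, 1, 1, 1, 1, 1, 1, 1) = 17409700

Hook-length formula: f^λ = n! / Π hook(c), product over all cells c of the Young diagram. For λ = (6, 2, 2, 2, 2, 1, 1, 1, 1, 1, 1, 1, 1), n = 22 boxes. Hook lengths by row (left-to-right, top-to-bottom): [18, 9, 4, 3, 2, 1]; [13, 4]; [12, 3]; [11, 2]; [10, 1]; [8]; [7]; [6]; [5]; [4]; [3]; [2]; [1]. Product of hooks = 64561751654400. So f^λ = 22! / 64561751654400 = 1124000727777607680000 / 64561751654400 = 17409700.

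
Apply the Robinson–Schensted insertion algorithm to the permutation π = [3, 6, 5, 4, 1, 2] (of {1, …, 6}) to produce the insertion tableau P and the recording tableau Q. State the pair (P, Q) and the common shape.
P = [1, 2] / [3, 4] / [5] / [6];  Q = [1, 2] / [3, 6] / [4] / [5];  common shape = (2, 2, 1, 1)

Row-insert the values π_1, π_2, … into P one at a time, bumping the leftmost entry strictly greater than the inserted value down to the next row. The recording tableau Q records, in position (i, j), the step at which that cell was added to P.
  Insert 3 (step 1): P = [3];  Q = [1]
  Insert 6 (step 2): P = [3, 6];  Q = [1, 2]
  Insert 5 (step 3): P = [3, 5] / [6];  Q = [1, 2] / [3]
  Insert 4 (step 4): P = [3, 4] / [5] / [6];  Q = [1, 2] / [3] / [4]
  Insert 1 (step 5): P = [1, 4] / [3] / [5] / [6];  Q = [1, 2] / [3] / [4] / [5]
  Insert 2 (step 6): P = [1, 2] / [3, 4] / [5] / [6];  Q = [1, 2] / [3, 6] / [4] / [5]
Final shape: (2, 2, 1, 1).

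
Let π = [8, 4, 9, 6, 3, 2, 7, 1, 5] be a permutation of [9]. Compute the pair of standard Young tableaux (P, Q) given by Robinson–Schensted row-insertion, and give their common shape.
P = [1, 5, 7] / [2, 6] / [3, 9] / [4] / [8];  Q = [1, 3, 7] / [2, 4] / [5, 9] / [6] / [8];  common shape = (3, 2, 2, 1, 1)

Row-insert the values π_1, π_2, … into P one at a time, bumping the leftmost entry strictly greater than the inserted value down to the next row. The recording tableau Q records, in position (i, j), the step at which that cell was added to P.
  Insert 8 (step 1): P = [8];  Q = [1]
  Insert 4 (step 2): P = [4] / [8];  Q = [1] / [2]
  Insert 9 (step 3): P = [4, 9] / [8];  Q = [1, 3] / [2]
  Insert 6 (step 4): P = [4, 6] / [8, 9];  Q = [1, 3] / [2, 4]
  Insert 3 (step 5): P = [3, 6] / [4, 9] / [8];  Q = [1, 3] / [2, 4] / [5]
  Insert 2 (step 6): P = [2, 6] / [3, 9] / [4] / [8];  Q = [1, 3] / [2, 4] / [5] / [6]
  Insert 7 (step 7): P = [2, 6, 7] / [3, 9] / [4] / [8];  Q = [1, 3, 7] / [2, 4] / [5] / [6]
  Insert 1 (step 8): P = [1, 6, 7] / [2, 9] / [3] / [4] / [8];  Q = [1, 3, 7] / [2, 4] / [5] / [6] / [8]
  Insert 5 (step 9): P = [1, 5, 7] / [2, 6] / [3, 9] / [4] / [8];  Q = [1, 3, 7] / [2, 4] / [5, 9] / [6] / [8]
Final shape: (3, 2, 2, 1, 1).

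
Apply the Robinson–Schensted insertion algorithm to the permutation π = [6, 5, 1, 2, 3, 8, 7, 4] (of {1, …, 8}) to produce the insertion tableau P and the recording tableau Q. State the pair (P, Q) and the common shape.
P = [1, 2, 3, 4] / [5, 7] / [6, 8];  Q = [1, 4, 5, 6] / [2, 7] / [3, 8];  common shape = (4, 2, 2)

Row-insert the values π_1, π_2, … into P one at a time, bumping the leftmost entry strictly greater than the inserted value down to the next row. The recording tableau Q records, in position (i, j), the step at which that cell was added to P.
  Insert 6 (step 1): P = [6];  Q = [1]
  Insert 5 (step 2): P = [5] / [6];  Q = [1] / [2]
  Insert 1 (step 3): P = [1] / [5] / [6];  Q = [1] / [2] / [3]
  Insert 2 (step 4): P = [1, 2] / [5] / [6];  Q = [1, 4] / [2] / [3]
  Insert 3 (step 5): P = [1, 2, 3] / [5] / [6];  Q = [1, 4, 5] / [2] / [3]
  Insert 8 (step 6): P = [1, 2, 3, 8] / [5] / [6];  Q = [1, 4, 5, 6] / [2] / [3]
  Insert 7 (step 7): P = [1, 2, 3, 7] / [5, 8] / [6];  Q = [1, 4, 5, 6] / [2, 7] / [3]
  Insert 4 (step 8): P = [1, 2, 3, 4] / [5, 7] / [6, 8];  Q = [1, 4, 5, 6] / [2, 7] / [3, 8]
Final shape: (4, 2, 2).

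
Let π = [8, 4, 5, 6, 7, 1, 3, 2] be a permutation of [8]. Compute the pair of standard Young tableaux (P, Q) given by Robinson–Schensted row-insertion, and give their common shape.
P = [1, 2, 6, 7] / [3, 5] / [4] / [8];  Q = [1, 3, 4, 5] / [2, 7] / [6] / [8];  common shape = (4, 2, 1, 1)

Row-insert the values π_1, π_2, … into P one at a time, bumping the leftmost entry strictly greater than the inserted value down to the next row. The recording tableau Q records, in position (i, j), the step at which that cell was added to P.
  Insert 8 (step 1): P = [8];  Q = [1]
  Insert 4 (step 2): P = [4] / [8];  Q = [1] / [2]
  Insert 5 (step 3): P = [4, 5] / [8];  Q = [1, 3] / [2]
  Insert 6 (step 4): P = [4, 5, 6] / [8];  Q = [1, 3, 4] / [2]
  Insert 7 (step 5): P = [4, 5, 6, 7] / [8];  Q = [1, 3, 4, 5] / [2]
  Insert 1 (step 6): P = [1, 5, 6, 7] / [4] / [8];  Q = [1, 3, 4, 5] / [2] / [6]
  Insert 3 (step 7): P = [1, 3, 6, 7] / [4, 5] / [8];  Q = [1, 3, 4, 5] / [2, 7] / [6]
  Insert 2 (step 8): P = [1, 2, 6, 7] / [3, 5] / [4] / [8];  Q = [1, 3, 4, 5] / [2, 7] / [6] / [8]
Final shape: (4, 2, 1, 1).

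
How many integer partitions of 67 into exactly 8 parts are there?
p(67, 8 parts) = 74280

Partitions of n into exactly k parts are in bijection with partitions of n − k into at most k parts (subtract 1 from each part). So p(67, exactly 8) = p(59, parts ≤ 8). Computing via the recurrence p(m, j) = p(m, j−1) + p(m−j, j) gives 74280.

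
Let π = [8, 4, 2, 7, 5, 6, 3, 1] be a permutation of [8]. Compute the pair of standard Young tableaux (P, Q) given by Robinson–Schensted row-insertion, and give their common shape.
P = [1, 3, 6] / [2, 5] / [4] / [7] / [8];  Q = [1, 4, 6] / [2, 5] / [3] / [7] / [8];  common shape = (3, 2, 1, 1, 1)

Row-insert the values π_1, π_2, … into P one at a time, bumping the leftmost entry strictly greater than the inserted value down to the next row. The recording tableau Q records, in position (i, j), the step at which that cell was added to P.
  Insert 8 (step 1): P = [8];  Q = [1]
  Insert 4 (step 2): P = [4] / [8];  Q = [1] / [2]
  Insert 2 (step 3): P = [2] / [4] / [8];  Q = [1] / [2] / [3]
  Insert 7 (step 4): P = [2, 7] / [4] / [8];  Q = [1, 4] / [2] / [3]
  Insert 5 (step 5): P = [2, 5] / [4, 7] / [8];  Q = [1, 4] / [2, 5] / [3]
  Insert 6 (step 6): P = [2, 5, 6] / [4, 7] / [8];  Q = [1, 4, 6] / [2, 5] / [3]
  Insert 3 (step 7): P = [2, 3, 6] / [4, 5] / [7] / [8];  Q = [1, 4, 6] / [2, 5] / [3] / [7]
  Insert 1 (step 8): P = [1, 3, 6] / [2, 5] / [4] / [7] / [8];  Q = [1, 4, 6] / [2, 5] / [3] / [7] / [8]
Final shape: (3, 2, 1, 1, 1).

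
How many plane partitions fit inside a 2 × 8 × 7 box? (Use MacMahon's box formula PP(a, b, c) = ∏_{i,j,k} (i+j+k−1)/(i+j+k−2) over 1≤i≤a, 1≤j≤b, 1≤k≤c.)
PP(2, 8, 7) = 9202050

Evaluate the triple product over i = 1..2, j = 1..8, k = 1..7. The factors are (2/1) · (3/2) · (4/3) · (5/4) · (6/5) · (7/6) · (8/7) · (3/2) · … (112 factors total). The numerators and denominators telescope so the product is an integer; carrying out the multiplication exactly gives PP(2, 8, 7) = 9202050.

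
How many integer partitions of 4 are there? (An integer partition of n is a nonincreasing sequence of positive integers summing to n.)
p(4) = 5

List all partitions of 4: 4, 3+1, 2+2, 2+1+1, 1+1+1+1. Counting them gives p(4) = 5.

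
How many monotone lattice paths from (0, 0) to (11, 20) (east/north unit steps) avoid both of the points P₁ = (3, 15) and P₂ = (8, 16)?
Number of paths = 58051998

Inclusion–exclusion. Total paths: C(31, 11) = 84672315. Through P₁: C(18, 3)·C(13, 8) = 1050192. Through P₂: C(24, 8)·C(7, 3) = 25741485. Since P₁ is strictly southwest of P₂, a monotone path through both must visit P₁ then P₂; paths through both = C(18, 3)·C(6, 5)·C(7, 3) = 171360. Avoid both = 84672315 − 1050192 − 25741485 + 171360 = 58051998.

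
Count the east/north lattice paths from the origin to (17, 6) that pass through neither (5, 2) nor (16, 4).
Number of paths = 53106

Inclusion–exclusion. Total paths: C(23, 17) = 100947. Through P₁: C(7, 5)·C(16, 12) = 38220. Through P₂: C(20, 16)·C(3, 1) = 14535. Since P₁ is strictly southwest of P₂, a monotone path through both must visit P₁ then P₂; paths through both = C(7, 5)·C(13, 11)·C(3, 1) = 4914. Avoid both = 100947 − 38220 − 14535 + 4914 = 53106.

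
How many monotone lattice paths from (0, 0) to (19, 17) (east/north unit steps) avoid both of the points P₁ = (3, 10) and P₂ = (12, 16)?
Number of paths = 8295459098

Inclusion–exclusion. Total paths: C(36, 19) = 8597496600. Through P₁: C(13, 3)·C(23, 16) = 70114902. Through P₂: C(28, 12)·C(8, 7) = 243374040. Since P₁ is strictly southwest of P₂, a monotone path through both must visit P₁ then P₂; paths through both = C(13, 3)·C(15, 9)·C(8, 7) = 11451440. Avoid both = 8597496600 − 70114902 − 243374040 + 11451440 = 8295459098.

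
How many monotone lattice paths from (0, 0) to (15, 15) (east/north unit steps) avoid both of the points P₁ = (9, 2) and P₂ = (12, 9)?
Number of paths = 129489540

Inclusion–exclusion. Total paths: C(30, 15) = 155117520. Through P₁: C(11, 9)·C(19, 6) = 1492260. Through P₂: C(21, 12)·C(9, 3) = 24690120. Since P₁ is strictly southwest of P₂, a monotone path through both must visit P₁ then P₂; paths through both = C(11, 9)·C(10, 3)·C(9, 3) = 554400. Avoid both = 155117520 − 1492260 − 24690120 + 554400 = 129489540.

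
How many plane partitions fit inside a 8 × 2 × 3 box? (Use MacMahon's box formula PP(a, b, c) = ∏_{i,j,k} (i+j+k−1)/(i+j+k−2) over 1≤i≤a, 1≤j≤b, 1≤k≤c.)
PP(8, 2, 3) = 9075

Evaluate the triple product over i = 1..8, j = 1..2, k = 1..3. The factors are (2/1) · (3/2) · (4/3) · (3/2) · (4/3) · (5/4) · (3/2) · (4/3) · … (48 factors total). The numerators and denominators telescope so the product is an integer; carrying out the multiplication exactly gives PP(8, 2, 3) = 9075.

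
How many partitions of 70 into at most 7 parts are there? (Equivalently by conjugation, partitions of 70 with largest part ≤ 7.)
p(70, parts ≤ 7) = 94425

Use the recurrence p(n, m) = p(n, m−1) + p(n−m, m): either the largest part is < m (count p(n, m−1)) or the largest part is exactly m (remove one copy of m, count p(n−m, m)). With p(0, ·) = 1 this gives p(70, parts ≤ 7) = 94425. (By conjugating Young diagrams, this also counts partitions of 70 into at most 7 parts.)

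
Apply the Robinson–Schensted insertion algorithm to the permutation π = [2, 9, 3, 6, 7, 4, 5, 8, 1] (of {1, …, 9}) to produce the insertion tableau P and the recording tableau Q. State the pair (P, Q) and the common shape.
P = [1, 3, 4, 5, 8] / [2, 7] / [6] / [9];  Q = [1, 2, 4, 5, 8] / [3, 7] / [6] / [9];  common shape = (5, 2, 1, 1)

Row-insert the values π_1, π_2, … into P one at a time, bumping the leftmost entry strictly greater than the inserted value down to the next row. The recording tableau Q records, in position (i, j), the step at which that cell was added to P.
  Insert 2 (step 1): P = [2];  Q = [1]
  Insert 9 (step 2): P = [2, 9];  Q = [1, 2]
  Insert 3 (step 3): P = [2, 3] / [9];  Q = [1, 2] / [3]
  Insert 6 (step 4): P = [2, 3, 6] / [9];  Q = [1, 2, 4] / [3]
  Insert 7 (step 5): P = [2, 3, 6, 7] / [9];  Q = [1, 2, 4, 5] / [3]
  Insert 4 (step 6): P = [2, 3, 4, 7] / [6] / [9];  Q = [1, 2, 4, 5] / [3] / [6]
  Insert 5 (step 7): P = [2, 3, 4, 5] / [6, 7] / [9];  Q = [1, 2, 4, 5] / [3, 7] / [6]
  Insert 8 (step 8): P = [2, 3, 4, 5, 8] / [6, 7] / [9];  Q = [1, 2, 4, 5, 8] / [3, 7] / [6]
  Insert 1 (step 9): P = [1, 3, 4, 5, 8] / [2, 7] / [6] / [9];  Q = [1, 2, 4, 5, 8] / [3, 7] / [6] / [9]
Final shape: (5, 2, 1, 1).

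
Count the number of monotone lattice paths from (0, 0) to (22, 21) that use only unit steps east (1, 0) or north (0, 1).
Number of paths = 1052049481860

A monotone lattice path from (0, 0) to (22, 21) consists of 22 east steps and 21 north steps in some order, so it is determined by which 22 of the 43 steps are east. The count is C(43, 22) = 1052049481860.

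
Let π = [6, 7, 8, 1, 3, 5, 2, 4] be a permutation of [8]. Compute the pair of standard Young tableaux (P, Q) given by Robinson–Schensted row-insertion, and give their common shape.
P = [1, 2, 4] / [3, 5, 8] / [6, 7];  Q = [1, 2, 3] / [4, 5, 6] / [7, 8];  common shape = (3, 3, 2)

Row-insert the values π_1, π_2, … into P one at a time, bumping the leftmost entry strictly greater than the inserted value down to the next row. The recording tableau Q records, in position (i, j), the step at which that cell was added to P.
  Insert 6 (step 1): P = [6];  Q = [1]
  Insert 7 (step 2): P = [6, 7];  Q = [1, 2]
  Insert 8 (step 3): P = [6, 7, 8];  Q = [1, 2, 3]
  Insert 1 (step 4): P = [1, 7, 8] / [6];  Q = [1, 2, 3] / [4]
  Insert 3 (step 5): P = [1, 3, 8] / [6, 7];  Q = [1, 2, 3] / [4, 5]
  Insert 5 (step 6): P = [1, 3, 5] / [6, 7, 8];  Q = [1, 2, 3] / [4, 5, 6]
  Insert 2 (step 7): P = [1, 2, 5] / [3, 7, 8] / [6];  Q = [1, 2, 3] / [4, 5, 6] / [7]
  Insert 4 (step 8): P = [1, 2, 4] / [3, 5, 8] / [6, 7];  Q = [1, 2, 3] / [4, 5, 6] / [7, 8]
Final shape: (3, 3, 2).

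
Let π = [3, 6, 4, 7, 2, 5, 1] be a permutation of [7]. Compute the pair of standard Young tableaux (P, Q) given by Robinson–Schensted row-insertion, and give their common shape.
P = [1, 4, 5] / [2, 7] / [3] / [6];  Q = [1, 2, 4] / [3, 6] / [5] / [7];  common shape = (3, 2, 1, 1)

Row-insert the values π_1, π_2, … into P one at a time, bumping the leftmost entry strictly greater than the inserted value down to the next row. The recording tableau Q records, in position (i, j), the step at which that cell was added to P.
  Insert 3 (step 1): P = [3];  Q = [1]
  Insert 6 (step 2): P = [3, 6];  Q = [1, 2]
  Insert 4 (step 3): P = [3, 4] / [6];  Q = [1, 2] / [3]
  Insert 7 (step 4): P = [3, 4, 7] / [6];  Q = [1, 2, 4] / [3]
  Insert 2 (step 5): P = [2, 4, 7] / [3] / [6];  Q = [1, 2, 4] / [3] / [5]
  Insert 5 (step 6): P = [2, 4, 5] / [3, 7] / [6];  Q = [1, 2, 4] / [3, 6] / [5]
  Insert 1 (step 7): P = [1, 4, 5] / [2, 7] / [3] / [6];  Q = [1, 2, 4] / [3, 6] / [5] / [7]
Final shape: (3, 2, 1, 1).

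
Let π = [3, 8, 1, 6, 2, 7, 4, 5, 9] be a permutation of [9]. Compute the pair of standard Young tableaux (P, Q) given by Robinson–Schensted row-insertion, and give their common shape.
P = [1, 2, 4, 5, 9] / [3, 6, 7] / [8];  Q = [1, 2, 6, 8, 9] / [3, 4, 7] / [5];  common shape = (5, 3, 1)

Row-insert the values π_1, π_2, … into P one at a time, bumping the leftmost entry strictly greater than the inserted value down to the next row. The recording tableau Q records, in position (i, j), the step at which that cell was added to P.
  Insert 3 (step 1): P = [3];  Q = [1]
  Insert 8 (step 2): P = [3, 8];  Q = [1, 2]
  Insert 1 (step 3): P = [1, 8] / [3];  Q = [1, 2] / [3]
  Insert 6 (step 4): P = [1, 6] / [3, 8];  Q = [1, 2] / [3, 4]
  Insert 2 (step 5): P = [1, 2] / [3, 6] / [8];  Q = [1, 2] / [3, 4] / [5]
  Insert 7 (step 6): P = [1, 2, 7] / [3, 6] / [8];  Q = [1, 2, 6] / [3, 4] / [5]
  Insert 4 (step 7): P = [1, 2, 4] / [3, 6, 7] / [8];  Q = [1, 2, 6] / [3, 4, 7] / [5]
  Insert 5 (step 8): P = [1, 2, 4, 5] / [3, 6, 7] / [8];  Q = [1, 2, 6, 8] / [3, 4, 7] / [5]
  Insert 9 (step 9): P = [1, 2, 4, 5, 9] / [3, 6, 7] / [8];  Q = [1, 2, 6, 8, 9] / [3, 4, 7] / [5]
Final shape: (5, 3, 1).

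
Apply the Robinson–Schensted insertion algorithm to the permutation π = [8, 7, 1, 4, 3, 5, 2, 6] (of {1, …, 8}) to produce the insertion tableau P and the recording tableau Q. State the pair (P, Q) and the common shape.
P = [1, 2, 5, 6] / [3] / [4] / [7] / [8];  Q = [1, 4, 6, 8] / [2] / [3] / [5] / [7];  common shape = (4, 1, 1, 1, 1)

Row-insert the values π_1, π_2, … into P one at a time, bumping the leftmost entry strictly greater than the inserted value down to the next row. The recording tableau Q records, in position (i, j), the step at which that cell was added to P.
  Insert 8 (step 1): P = [8];  Q = [1]
  Insert 7 (step 2): P = [7] / [8];  Q = [1] / [2]
  Insert 1 (step 3): P = [1] / [7] / [8];  Q = [1] / [2] / [3]
  Insert 4 (step 4): P = [1, 4] / [7] / [8];  Q = [1, 4] / [2] / [3]
  Insert 3 (step 5): P = [1, 3] / [4] / [7] / [8];  Q = [1, 4] / [2] / [3] / [5]
  Insert 5 (step 6): P = [1, 3, 5] / [4] / [7] / [8];  Q = [1, 4, 6] / [2] / [3] / [5]
  Insert 2 (step 7): P = [1, 2, 5] / [3] / [4] / [7] / [8];  Q = [1, 4, 6] / [2] / [3] / [5] / [7]
  Insert 6 (step 8): P = [1, 2, 5, 6] / [3] / [4] / [7] / [8];  Q = [1, 4, 6, 8] / [2] / [3] / [5] / [7]
Final shape: (4, 1, 1, 1, 1).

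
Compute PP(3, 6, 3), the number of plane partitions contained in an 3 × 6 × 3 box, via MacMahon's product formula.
PP(3, 6, 3) = 41580

Evaluate the triple product over i = 1..3, j = 1..6, k = 1..3. The factors are (2/1) · (3/2) · (4/3) · (3/2) · (4/3) · (5/4) · (4/3) · (5/4) · … (54 factors total). The numerators and denominators telescope so the product is an integer; carrying out the multiplication exactly gives PP(3, 6, 3) = 41580.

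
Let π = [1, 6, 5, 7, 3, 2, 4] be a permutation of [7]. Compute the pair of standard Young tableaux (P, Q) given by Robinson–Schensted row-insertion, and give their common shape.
P = [1, 2, 4] / [3, 7] / [5] / [6];  Q = [1, 2, 4] / [3, 7] / [5] / [6];  common shape = (3, 2, 1, 1)

Row-insert the values π_1, π_2, … into P one at a time, bumping the leftmost entry strictly greater than the inserted value down to the next row. The recording tableau Q records, in position (i, j), the step at which that cell was added to P.
  Insert 1 (step 1): P = [1];  Q = [1]
  Insert 6 (step 2): P = [1, 6];  Q = [1, 2]
  Insert 5 (step 3): P = [1, 5] / [6];  Q = [1, 2] / [3]
  Insert 7 (step 4): P = [1, 5, 7] / [6];  Q = [1, 2, 4] / [3]
  Insert 3 (step 5): P = [1, 3, 7] / [5] / [6];  Q = [1, 2, 4] / [3] / [5]
  Insert 2 (step 6): P = [1, 2, 7] / [3] / [5] / [6];  Q = [1, 2, 4] / [3] / [5] / [6]
  Insert 4 (step 7): P = [1, 2, 4] / [3, 7] / [5] / [6];  Q = [1, 2, 4] / [3, 7] / [5] / [6]
Final shape: (3, 2, 1, 1).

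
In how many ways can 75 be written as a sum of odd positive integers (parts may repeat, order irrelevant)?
p_odd(75) = 48446

Enumerate partitions using only odd parts via the recurrence o(n, m) = o(n, m−2) + o(n−m, m) over odd m, starting from the largest odd part ≤ n. This gives p_odd(75) = 48446. (Euler's theorem: equals the count of distinct-part partitions.)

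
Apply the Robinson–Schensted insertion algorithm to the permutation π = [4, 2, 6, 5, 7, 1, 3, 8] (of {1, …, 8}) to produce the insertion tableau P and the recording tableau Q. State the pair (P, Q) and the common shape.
P = [1, 3, 7, 8] / [2, 5] / [4, 6];  Q = [1, 3, 5, 8] / [2, 4] / [6, 7];  common shape = (4, 2, 2)

Row-insert the values π_1, π_2, … into P one at a time, bumping the leftmost entry strictly greater than the inserted value down to the next row. The recording tableau Q records, in position (i, j), the step at which that cell was added to P.
  Insert 4 (step 1): P = [4];  Q = [1]
  Insert 2 (step 2): P = [2] / [4];  Q = [1] / [2]
  Insert 6 (step 3): P = [2, 6] / [4];  Q = [1, 3] / [2]
  Insert 5 (step 4): P = [2, 5] / [4, 6];  Q = [1, 3] / [2, 4]
  Insert 7 (step 5): P = [2, 5, 7] / [4, 6];  Q = [1, 3, 5] / [2, 4]
  Insert 1 (step 6): P = [1, 5, 7] / [2, 6] / [4];  Q = [1, 3, 5] / [2, 4] / [6]
  Insert 3 (step 7): P = [1, 3, 7] / [2, 5] / [4, 6];  Q = [1, 3, 5] / [2, 4] / [6, 7]
  Insert 8 (step 8): P = [1, 3, 7, 8] / [2, 5] / [4, 6];  Q = [1, 3, 5, 8] / [2, 4] / [6, 7]
Final shape: (4, 2, 2).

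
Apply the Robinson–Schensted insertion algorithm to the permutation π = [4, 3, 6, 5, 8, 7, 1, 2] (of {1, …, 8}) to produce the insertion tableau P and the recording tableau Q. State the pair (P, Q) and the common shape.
P = [1, 2, 7] / [3, 5, 8] / [4, 6];  Q = [1, 3, 5] / [2, 4, 6] / [7, 8];  common shape = (3, 3, 2)

Row-insert the values π_1, π_2, … into P one at a time, bumping the leftmost entry strictly greater than the inserted value down to the next row. The recording tableau Q records, in position (i, j), the step at which that cell was added to P.
  Insert 4 (step 1): P = [4];  Q = [1]
  Insert 3 (step 2): P = [3] / [4];  Q = [1] / [2]
  Insert 6 (step 3): P = [3, 6] / [4];  Q = [1, 3] / [2]
  Insert 5 (step 4): P = [3, 5] / [4, 6];  Q = [1, 3] / [2, 4]
  Insert 8 (step 5): P = [3, 5, 8] / [4, 6];  Q = [1, 3, 5] / [2, 4]
  Insert 7 (step 6): P = [3, 5, 7] / [4, 6, 8];  Q = [1, 3, 5] / [2, 4, 6]
  Insert 1 (step 7): P = [1, 5, 7] / [3, 6, 8] / [4];  Q = [1, 3, 5] / [2, 4, 6] / [7]
  Insert 2 (step 8): P = [1, 2, 7] / [3, 5, 8] / [4, 6];  Q = [1, 3, 5] / [2, 4, 6] / [7, 8]
Final shape: (3, 3, 2).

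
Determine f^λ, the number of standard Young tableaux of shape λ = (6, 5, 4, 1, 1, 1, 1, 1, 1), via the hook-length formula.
# SYT of shape (6, 5, 4, 1, 1, 1, 1, 1, 1) = 186234048

Hook-length formula: f^λ = n! / Π hook(c), product over all cells c of the Young diagram. For λ = (6, 5, 4, 1, 1, 1, 1, 1, 1), n = 21 boxes. Hook lengths by row (left-to-right, top-to-bottom): [14, 7, 6, 5, 3, 1]; [12, 5, 4, 3, 1]; [10, 3, 2, 1]; [6]; [5]; [4]; [3]; [2]; [1]. Product of hooks = 274337280000. So f^λ = 21! / 274337280000 = 51090942171709440000 / 274337280000 = 186234048.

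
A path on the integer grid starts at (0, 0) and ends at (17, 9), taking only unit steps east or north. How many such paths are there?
Number of paths = 3124550

A monotone lattice path from (0, 0) to (17, 9) consists of 17 east steps and 9 north steps in some order, so it is determined by which 17 of the 26 steps are east. The count is C(26, 17) = 3124550.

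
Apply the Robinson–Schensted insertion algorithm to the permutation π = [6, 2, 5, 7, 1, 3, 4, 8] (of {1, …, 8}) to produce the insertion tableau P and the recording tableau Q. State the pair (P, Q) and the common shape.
P = [1, 3, 4, 8] / [2, 5, 7] / [6];  Q = [1, 3, 4, 8] / [2, 6, 7] / [5];  common shape = (4, 3, 1)

Row-insert the values π_1, π_2, … into P one at a time, bumping the leftmost entry strictly greater than the inserted value down to the next row. The recording tableau Q records, in position (i, j), the step at which that cell was added to P.
  Insert 6 (step 1): P = [6];  Q = [1]
  Insert 2 (step 2): P = [2] / [6];  Q = [1] / [2]
  Insert 5 (step 3): P = [2, 5] / [6];  Q = [1, 3] / [2]
  Insert 7 (step 4): P = [2, 5, 7] / [6];  Q = [1, 3, 4] / [2]
  Insert 1 (step 5): P = [1, 5, 7] / [2] / [6];  Q = [1, 3, 4] / [2] / [5]
  Insert 3 (step 6): P = [1, 3, 7] / [2, 5] / [6];  Q = [1, 3, 4] / [2, 6] / [5]
  Insert 4 (step 7): P = [1, 3, 4] / [2, 5, 7] / [6];  Q = [1, 3, 4] / [2, 6, 7] / [5]
  Insert 8 (step 8): P = [1, 3, 4, 8] / [2, 5, 7] / [6];  Q = [1, 3, 4, 8] / [2, 6, 7] / [5]
Final shape: (4, 3, 1).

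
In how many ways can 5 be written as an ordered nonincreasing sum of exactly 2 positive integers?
p(5, 2 parts) = 2

Partitions of n into exactly k parts ↔ partitions of n − k into at most k parts (subtract 1 from each part). For n = 5, k = 2, the partitions are: 4+1, 3+2. Count = 2.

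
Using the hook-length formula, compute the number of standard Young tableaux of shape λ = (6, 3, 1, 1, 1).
# SYT of shape (6, 3, 1, 1, 1) = 3696

Hook-length formula: f^λ = n! / Π hook(c), product over all cells c of the Young diagram. For λ = (6, 3, 1, 1, 1), n = 12 boxes. Hook lengths by row (left-to-right, top-to-bottom): [10, 6, 5, 3, 2, 1]; [6, 2, 1]; [3]; [2]; [1]. Product of hooks = 129600. So f^λ = 12! / 129600 = 479001600 / 129600 = 3696.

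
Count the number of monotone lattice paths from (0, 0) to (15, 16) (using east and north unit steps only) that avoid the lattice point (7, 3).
Number of paths = 276121395

Total paths from (0, 0) to (15, 16): C(31, 15) = 300540195. Paths through (7, 3): (paths (0, 0) → (7, 3)) × (paths (7, 3) → (15, 16)) = C(10, 7) · C(21, 8) = 120 · 203490 = 24418800. Avoidance count = 300540195 − 24418800 = 276121395.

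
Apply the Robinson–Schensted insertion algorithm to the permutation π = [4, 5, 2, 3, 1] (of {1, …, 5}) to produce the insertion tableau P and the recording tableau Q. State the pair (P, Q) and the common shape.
P = [1, 3] / [2, 5] / [4];  Q = [1, 2] / [3, 4] / [5];  common shape = (2, 2, 1)

Row-insert the values π_1, π_2, … into P one at a time, bumping the leftmost entry strictly greater than the inserted value down to the next row. The recording tableau Q records, in position (i, j), the step at which that cell was added to P.
  Insert 4 (step 1): P = [4];  Q = [1]
  Insert 5 (step 2): P = [4, 5];  Q = [1, 2]
  Insert 2 (step 3): P = [2, 5] / [4];  Q = [1, 2] / [3]
  Insert 3 (step 4): P = [2, 3] / [4, 5];  Q = [1, 2] / [3, 4]
  Insert 1 (step 5): P = [1, 3] / [2, 5] / [4];  Q = [1, 2] / [3, 4] / [5]
Final shape: (2, 2, 1).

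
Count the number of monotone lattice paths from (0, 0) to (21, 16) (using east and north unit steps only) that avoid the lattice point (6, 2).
Number of paths = 10704129390

Total paths from (0, 0) to (21, 16): C(37, 21) = 12875774670. Paths through (6, 2): (paths (0, 0) → (6, 2)) × (paths (6, 2) → (21, 16)) = C(8, 6) · C(29, 15) = 28 · 77558760 = 2171645280. Avoidance count = 12875774670 − 2171645280 = 10704129390.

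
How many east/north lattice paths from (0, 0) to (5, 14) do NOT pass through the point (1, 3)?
Number of paths = 6168

Total paths from (0, 0) to (5, 14): C(19, 5) = 11628. Paths through (1, 3): (paths (0, 0) → (1, 3)) × (paths (1, 3) → (5, 14)) = C(4, 1) · C(15, 4) = 4 · 1365 = 5460. Avoidance count = 11628 − 5460 = 6168.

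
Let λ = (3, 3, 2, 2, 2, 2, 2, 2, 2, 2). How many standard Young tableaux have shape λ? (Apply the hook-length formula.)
# SYT of shape (3, 3, 2, 2, 2, 2, 2, 2, 2, 2) = 2645370

Hook-length formula: f^λ = n! / Π hook(c), product over all cells c of the Young diagram. For λ = (3, 3, 2, 2, 2, 2, 2, 2, 2, 2), n = 22 boxes. Hook lengths by row (left-to-right, top-to-bottom): [12, 11, 2]; [11, 10, 1]; [9, 8]; [8, 7]; [7, 6]; [6, 5]; [5, 4]; [4, 3]; [3, 2]; [2, 1]. Product of hooks = 424893579264000. So f^λ = 22! / 424893579264000 = 1124000727777607680000 / 424893579264000 = 2645370.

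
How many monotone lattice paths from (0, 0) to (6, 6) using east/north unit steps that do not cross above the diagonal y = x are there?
C_6 = 132

These NE paths below the diagonal are counted by the Catalan number C_n = (1/(n + 1)) · C(2n, n). For n = 6: C_6 = (1/7) · C(12, 6) = 924/7 = 132.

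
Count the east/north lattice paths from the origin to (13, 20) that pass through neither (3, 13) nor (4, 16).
Number of paths = 560412985

Inclusion–exclusion. Total paths: C(33, 13) = 573166440. Through P₁: C(16, 3)·C(17, 10) = 10890880. Through P₂: C(20, 4)·C(13, 9) = 3464175. Since P₁ is strictly southwest of P₂, a monotone path through both must visit P₁ then P₂; paths through both = C(16, 3)·C(4, 1)·C(13, 9) = 1601600. Avoid both = 573166440 − 10890880 − 3464175 + 1601600 = 560412985.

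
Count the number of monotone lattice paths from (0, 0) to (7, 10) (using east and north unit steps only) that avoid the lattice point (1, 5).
Number of paths = 16676

Total paths from (0, 0) to (7, 10): C(17, 7) = 19448. Paths through (1, 5): (paths (0, 0) → (1, 5)) × (paths (1, 5) → (7, 10)) = C(6, 1) · C(11, 6) = 6 · 462 = 2772. Avoidance count = 19448 − 2772 = 16676.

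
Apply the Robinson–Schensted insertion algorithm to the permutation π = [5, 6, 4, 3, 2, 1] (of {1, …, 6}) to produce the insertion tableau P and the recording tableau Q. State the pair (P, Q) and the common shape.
P = [1, 6] / [2] / [3] / [4] / [5];  Q = [1, 2] / [3] / [4] / [5] / [6];  common shape = (2, 1, 1, 1, 1)

Row-insert the values π_1, π_2, … into P one at a time, bumping the leftmost entry strictly greater than the inserted value down to the next row. The recording tableau Q records, in position (i, j), the step at which that cell was added to P.
  Insert 5 (step 1): P = [5];  Q = [1]
  Insert 6 (step 2): P = [5, 6];  Q = [1, 2]
  Insert 4 (step 3): P = [4, 6] / [5];  Q = [1, 2] / [3]
  Insert 3 (step 4): P = [3, 6] / [4] / [5];  Q = [1, 2] / [3] / [4]
  Insert 2 (step 5): P = [2, 6] / [3] / [4] / [5];  Q = [1, 2] / [3] / [4] / [5]
  Insert 1 (step 6): P = [1, 6] / [2] / [3] / [4] / [5];  Q = [1, 2] / [3] / [4] / [5] / [6]
Final shape: (2, 1, 1, 1, 1).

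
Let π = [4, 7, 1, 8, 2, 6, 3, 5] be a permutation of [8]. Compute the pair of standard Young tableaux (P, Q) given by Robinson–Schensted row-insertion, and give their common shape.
P = [1, 2, 3, 5] / [4, 6, 8] / [7];  Q = [1, 2, 4, 8] / [3, 5, 6] / [7];  common shape = (4, 3, 1)

Row-insert the values π_1, π_2, … into P one at a time, bumping the leftmost entry strictly greater than the inserted value down to the next row. The recording tableau Q records, in position (i, j), the step at which that cell was added to P.
  Insert 4 (step 1): P = [4];  Q = [1]
  Insert 7 (step 2): P = [4, 7];  Q = [1, 2]
  Insert 1 (step 3): P = [1, 7] / [4];  Q = [1, 2] / [3]
  Insert 8 (step 4): P = [1, 7, 8] / [4];  Q = [1, 2, 4] / [3]
  Insert 2 (step 5): P = [1, 2, 8] / [4, 7];  Q = [1, 2, 4] / [3, 5]
  Insert 6 (step 6): P = [1, 2, 6] / [4, 7, 8];  Q = [1, 2, 4] / [3, 5, 6]
  Insert 3 (step 7): P = [1, 2, 3] / [4, 6, 8] / [7];  Q = [1, 2, 4] / [3, 5, 6] / [7]
  Insert 5 (step 8): P = [1, 2, 3, 5] / [4, 6, 8] / [7];  Q = [1, 2, 4, 8] / [3, 5, 6] / [7]
Final shape: (4, 3, 1).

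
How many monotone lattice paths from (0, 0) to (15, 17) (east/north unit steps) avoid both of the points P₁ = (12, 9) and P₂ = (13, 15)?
Number of paths = 304916370

Inclusion–exclusion. Total paths: C(32, 15) = 565722720. Through P₁: C(21, 12)·C(11, 3) = 48498450. Through P₂: C(28, 13)·C(4, 2) = 224652960. Since P₁ is strictly southwest of P₂, a monotone path through both must visit P₁ then P₂; paths through both = C(21, 12)·C(7, 1)·C(4, 2) = 12345060. Avoid both = 565722720 − 48498450 − 224652960 + 12345060 = 304916370.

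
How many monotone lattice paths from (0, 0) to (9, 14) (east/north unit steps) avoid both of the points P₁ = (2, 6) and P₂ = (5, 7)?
Number of paths = 412610

Inclusion–exclusion. Total paths: C(23, 9) = 817190. Through P₁: C(8, 2)·C(15, 7) = 180180. Through P₂: C(12, 5)·C(11, 4) = 261360. Since P₁ is strictly southwest of P₂, a monotone path through both must visit P₁ then P₂; paths through both = C(8, 2)·C(4, 3)·C(11, 4) = 36960. Avoid both = 817190 − 180180 − 261360 + 36960 = 412610.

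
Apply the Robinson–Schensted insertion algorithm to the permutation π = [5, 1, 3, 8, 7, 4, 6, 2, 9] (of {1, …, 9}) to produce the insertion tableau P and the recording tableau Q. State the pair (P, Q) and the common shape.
P = [1, 2, 4, 6, 9] / [3, 7] / [5] / [8];  Q = [1, 3, 4, 7, 9] / [2, 5] / [6] / [8];  common shape = (5, 2, 1, 1)

Row-insert the values π_1, π_2, … into P one at a time, bumping the leftmost entry strictly greater than the inserted value down to the next row. The recording tableau Q records, in position (i, j), the step at which that cell was added to P.
  Insert 5 (step 1): P = [5];  Q = [1]
  Insert 1 (step 2): P = [1] / [5];  Q = [1] / [2]
  Insert 3 (step 3): P = [1, 3] / [5];  Q = [1, 3] / [2]
  Insert 8 (step 4): P = [1, 3, 8] / [5];  Q = [1, 3, 4] / [2]
  Insert 7 (step 5): P = [1, 3, 7] / [5, 8];  Q = [1, 3, 4] / [2, 5]
  Insert 4 (step 6): P = [1, 3, 4] / [5, 7] / [8];  Q = [1, 3, 4] / [2, 5] / [6]
  Insert 6 (step 7): P = [1, 3, 4, 6] / [5, 7] / [8];  Q = [1, 3, 4, 7] / [2, 5] / [6]
  Insert 2 (step 8): P = [1, 2, 4, 6] / [3, 7] / [5] / [8];  Q = [1, 3, 4, 7] / [2, 5] / [6] / [8]
  Insert 9 (step 9): P = [1, 2, 4, 6, 9] / [3, 7] / [5] / [8];  Q = [1, 3, 4, 7, 9] / [2, 5] / [6] / [8]
Final shape: (5, 2, 1, 1).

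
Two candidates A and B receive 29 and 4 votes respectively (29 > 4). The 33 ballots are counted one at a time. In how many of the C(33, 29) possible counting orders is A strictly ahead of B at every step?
Strict-lead orderings = 31000

Total orderings of the 33 votes with 29 for A: C(33, 29) = 40920. By the Bertrand ballot formula (Cycle Lemma / reflection principle), the number of orderings in which A is strictly ahead of B throughout is (p − q)/(p + q) · C(p + q, p) = (29 − 4)/(29 + 4) · 40920 = 31000.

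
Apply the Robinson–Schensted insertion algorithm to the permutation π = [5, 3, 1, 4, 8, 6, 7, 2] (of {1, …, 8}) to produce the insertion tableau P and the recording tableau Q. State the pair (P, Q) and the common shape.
P = [1, 2, 6, 7] / [3, 4] / [5, 8];  Q = [1, 4, 5, 7] / [2, 6] / [3, 8];  common shape = (4, 2, 2)

Row-insert the values π_1, π_2, … into P one at a time, bumping the leftmost entry strictly greater than the inserted value down to the next row. The recording tableau Q records, in position (i, j), the step at which that cell was added to P.
  Insert 5 (step 1): P = [5];  Q = [1]
  Insert 3 (step 2): P = [3] / [5];  Q = [1] / [2]
  Insert 1 (step 3): P = [1] / [3] / [5];  Q = [1] / [2] / [3]
  Insert 4 (step 4): P = [1, 4] / [3] / [5];  Q = [1, 4] / [2] / [3]
  Insert 8 (step 5): P = [1, 4, 8] / [3] / [5];  Q = [1, 4, 5] / [2] / [3]
  Insert 6 (step 6): P = [1, 4, 6] / [3, 8] / [5];  Q = [1, 4, 5] / [2, 6] / [3]
  Insert 7 (step 7): P = [1, 4, 6, 7] / [3, 8] / [5];  Q = [1, 4, 5, 7] / [2, 6] / [3]
  Insert 2 (step 8): P = [1, 2, 6, 7] / [3, 4] / [5, 8];  Q = [1, 4, 5, 7] / [2, 6] / [3, 8]
Final shape: (4, 2, 2).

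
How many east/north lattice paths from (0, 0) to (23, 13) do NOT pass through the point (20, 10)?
Number of paths = 1709889300

Total paths from (0, 0) to (23, 13): C(36, 23) = 2310789600. Paths through (20, 10): (paths (0, 0) → (20, 10)) × (paths (20, 10) → (23, 13)) = C(30, 20) · C(6, 3) = 30045015 · 20 = 600900300. Avoidance count = 2310789600 − 600900300 = 1709889300.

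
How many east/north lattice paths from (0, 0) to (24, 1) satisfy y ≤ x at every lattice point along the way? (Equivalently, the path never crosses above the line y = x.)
Number of paths = 24

By the reflection principle (André's argument), the number of monotone paths to (24, 1) with n ≤ m that never go above y = x is C(25, 24) − C(25, 25) = 25 − 1 = 24.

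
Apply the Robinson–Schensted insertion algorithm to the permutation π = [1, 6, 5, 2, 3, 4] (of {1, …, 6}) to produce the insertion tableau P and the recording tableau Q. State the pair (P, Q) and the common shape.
P = [1, 2, 3, 4] / [5] / [6];  Q = [1, 2, 5, 6] / [3] / [4];  common shape = (4, 1, 1)

Row-insert the values π_1, π_2, … into P one at a time, bumping the leftmost entry strictly greater than the inserted value down to the next row. The recording tableau Q records, in position (i, j), the step at which that cell was added to P.
  Insert 1 (step 1): P = [1];  Q = [1]
  Insert 6 (step 2): P = [1, 6];  Q = [1, 2]
  Insert 5 (step 3): P = [1, 5] / [6];  Q = [1, 2] / [3]
  Insert 2 (step 4): P = [1, 2] / [5] / [6];  Q = [1, 2] / [3] / [4]
  Insert 3 (step 5): P = [1, 2, 3] / [5] / [6];  Q = [1, 2, 5] / [3] / [4]
  Insert 4 (step 6): P = [1, 2, 3, 4] / [5] / [6];  Q = [1, 2, 5, 6] / [3] / [4]
Final shape: (4, 1, 1).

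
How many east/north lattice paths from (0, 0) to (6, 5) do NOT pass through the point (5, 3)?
Number of paths = 294

Total paths from (0, 0) to (6, 5): C(11, 6) = 462. Paths through (5, 3): (paths (0, 0) → (5, 3)) × (paths (5, 3) → (6, 5)) = C(8, 5) · C(3, 1) = 56 · 3 = 168. Avoidance count = 462 − 168 = 294.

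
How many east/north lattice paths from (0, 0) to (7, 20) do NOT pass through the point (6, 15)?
Number of paths = 562446

Total paths from (0, 0) to (7, 20): C(27, 7) = 888030. Paths through (6, 15): (paths (0, 0) → (6, 15)) × (paths (6, 15) → (7, 20)) = C(21, 6) · C(6, 1) = 54264 · 6 = 325584. Avoidance count = 888030 − 325584 = 562446.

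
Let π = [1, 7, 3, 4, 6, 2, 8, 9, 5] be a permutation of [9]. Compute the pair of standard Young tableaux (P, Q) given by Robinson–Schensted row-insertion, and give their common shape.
P = [1, 2, 4, 5, 8, 9] / [3, 6] / [7];  Q = [1, 2, 4, 5, 7, 8] / [3, 9] / [6];  common shape = (6, 2, 1)

Row-insert the values π_1, π_2, … into P one at a time, bumping the leftmost entry strictly greater than the inserted value down to the next row. The recording tableau Q records, in position (i, j), the step at which that cell was added to P.
  Insert 1 (step 1): P = [1];  Q = [1]
  Insert 7 (step 2): P = [1, 7];  Q = [1, 2]
  Insert 3 (step 3): P = [1, 3] / [7];  Q = [1, 2] / [3]
  Insert 4 (step 4): P = [1, 3, 4] / [7];  Q = [1, 2, 4] / [3]
  Insert 6 (step 5): P = [1, 3, 4, 6] / [7];  Q = [1, 2, 4, 5] / [3]
  Insert 2 (step 6): P = [1, 2, 4, 6] / [3] / [7];  Q = [1, 2, 4, 5] / [3] / [6]
  Insert 8 (step 7): P = [1, 2, 4, 6, 8] / [3] / [7];  Q = [1, 2, 4, 5, 7] / [3] / [6]
  Insert 9 (step 8): P = [1, 2, 4, 6, 8, 9] / [3] / [7];  Q = [1, 2, 4, 5, 7, 8] / [3] / [6]
  Insert 5 (step 9): P = [1, 2, 4, 5, 8, 9] / [3, 6] / [7];  Q = [1, 2, 4, 5, 7, 8] / [3, 9] / [6]
Final shape: (6, 2, 1).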